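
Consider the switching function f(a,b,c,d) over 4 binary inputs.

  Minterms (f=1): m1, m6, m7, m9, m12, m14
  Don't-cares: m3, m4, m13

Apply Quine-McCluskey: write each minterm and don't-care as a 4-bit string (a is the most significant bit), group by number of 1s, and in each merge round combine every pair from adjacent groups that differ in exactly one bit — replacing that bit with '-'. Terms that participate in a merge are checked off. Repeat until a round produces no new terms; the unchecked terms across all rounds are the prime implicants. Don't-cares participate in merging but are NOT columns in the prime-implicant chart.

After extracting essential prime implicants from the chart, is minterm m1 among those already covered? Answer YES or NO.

NO

size-2^0 implicants → 0001(✓)  0011(✓)  0100(✓)  0110(✓)  0111(✓)  1001(✓)  1100(✓)  1101(✓)  1110(✓)
size-2^1 implicants → -001  -100(✓)  -110(✓)  0-11  00-1  01-0(✓)  011-  1-01  11-0(✓)  110-
size-2^2 implicants → -1-0
Unchecked terms (primes): -001, -1-0, 0-11, 00-1, 011-, 1-01, 110-
Minterm coverage:
  m1 ⊆ -001,00-1
  m6 ⊆ -1-0,011-
  m7 ⊆ 0-11,011-
  m9 ⊆ -001,1-01
  m12 ⊆ -1-0,110-
  m14 ⊆ -1-0 [E]
E = {-1-0}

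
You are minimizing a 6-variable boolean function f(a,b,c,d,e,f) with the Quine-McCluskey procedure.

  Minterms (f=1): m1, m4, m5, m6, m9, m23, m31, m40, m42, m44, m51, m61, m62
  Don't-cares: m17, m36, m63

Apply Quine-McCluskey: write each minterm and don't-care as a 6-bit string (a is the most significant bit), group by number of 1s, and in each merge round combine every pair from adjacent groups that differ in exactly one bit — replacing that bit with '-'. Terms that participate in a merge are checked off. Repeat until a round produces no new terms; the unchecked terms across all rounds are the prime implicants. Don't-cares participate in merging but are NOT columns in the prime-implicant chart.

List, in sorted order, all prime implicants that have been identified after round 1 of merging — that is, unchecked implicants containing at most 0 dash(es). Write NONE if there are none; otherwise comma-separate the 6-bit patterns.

[col 0] 000001*, 000100*, 000101*, 000110*, 001001*, 010001*, 010111*, 011111*, 100100*, 101000*, 101010*, 101100*, 110011, 111101*, 111110*, 111111*
[col 1] -00100, -11111, 0-0001, 00-001, 000-01, 0001-0, 00010-, 01-111, 10-100, 101-00, 1010-0, 1111-1, 11111-
Prime implicants: -00100, -11111, 0-0001, 00-001, 000-01, 0001-0, 00010-, 01-111, 10-100, 101-00, 1010-0, 110011, 1111-1, 11111-

110011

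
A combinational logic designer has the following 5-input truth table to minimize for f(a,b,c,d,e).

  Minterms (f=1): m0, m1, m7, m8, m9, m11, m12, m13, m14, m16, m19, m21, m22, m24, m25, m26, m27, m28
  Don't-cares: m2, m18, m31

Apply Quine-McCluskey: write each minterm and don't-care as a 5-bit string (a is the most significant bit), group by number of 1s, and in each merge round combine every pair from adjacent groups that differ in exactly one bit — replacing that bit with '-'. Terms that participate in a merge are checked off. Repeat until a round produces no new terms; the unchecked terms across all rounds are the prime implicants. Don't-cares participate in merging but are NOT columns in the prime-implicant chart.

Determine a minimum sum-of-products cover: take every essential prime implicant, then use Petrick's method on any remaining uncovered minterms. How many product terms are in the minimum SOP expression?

Round 0: 00000✓ 00001✓ 00010✓ 00111 01000✓ 01001✓ 01011✓ 01100✓ 01101✓ 01110✓ 10000✓ 10010✓ 10011✓ 10101 10110✓ 11000✓ 11001✓ 11010✓ 11011✓ 11100✓ 11111✓
Round 1: -0000✓ -0010✓ -1000✓ -1001✓ -1011✓ -1100✓ 0-000✓ 0-001✓ 000-0✓ 0000-✓ 01-00✓ 01-01✓ 010-1✓ 0100-✓ 011-0 0110-✓ 1-000✓ 1-010✓ 1-011✓ 10-10 100-0✓ 1001-✓ 11-00✓ 11-11 110-0✓ 110-1✓ 1100-✓ 1101-✓
Round 2: --000 -00-0 -1-00 -10-1 -100- 0-00- 01-0- 1-0-0 1-01- 110--
PIs = {--000, -00-0, -1-00, -10-1, -100-, 0-00-, 00111, 01-0-, 011-0, 1-0-0, 1-01-, 10-10, 10101, 11-11, 110--}
Coverage chart:
  m0: --000,-00-0,0-00-
  m1: 0-00- ←essential
  m7: 00111 ←essential
  m8: --000,-1-00,-100-,0-00-,01-0-
  m9: -10-1,-100-,0-00-,01-0-
  m11: -10-1 ←essential
  m12: -1-00,01-0-,011-0
  m13: 01-0- ←essential
  m14: 011-0 ←essential
  m16: --000,-00-0,1-0-0
  m19: 1-01- ←essential
  m21: 10101 ←essential
  m22: 10-10 ←essential
  m24: --000,-1-00,-100-,1-0-0,110--
  m25: -10-1,-100-,110--
  m26: 1-0-0,1-01-,110--
  m27: -10-1,1-01-,11-11,110--
  m28: -1-00 ←essential
Essential: -1-00, -10-1, 0-00-, 00111, 01-0-, 011-0, 1-01-, 10-10, 10101
Petrick residual → --000
Min cover (10 terms): c'd'e' + bd'e' + bc'e + a'c'd' + a'b'cde + a'bd' + a'bce' + ac'd + ab'de' + ab'cd'e

10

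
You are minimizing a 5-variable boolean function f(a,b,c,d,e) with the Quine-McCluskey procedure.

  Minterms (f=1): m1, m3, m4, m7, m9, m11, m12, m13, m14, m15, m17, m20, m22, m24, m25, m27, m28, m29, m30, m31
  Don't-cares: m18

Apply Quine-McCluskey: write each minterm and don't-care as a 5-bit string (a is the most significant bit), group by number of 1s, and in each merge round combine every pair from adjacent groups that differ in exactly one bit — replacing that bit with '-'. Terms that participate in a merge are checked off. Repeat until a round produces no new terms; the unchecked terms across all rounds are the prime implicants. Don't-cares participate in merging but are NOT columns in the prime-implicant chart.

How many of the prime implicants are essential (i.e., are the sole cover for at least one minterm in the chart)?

[col 0] 00001*, 00011*, 00100*, 00111*, 01001*, 01011*, 01100*, 01101*, 01110*, 01111*, 10001*, 10010*, 10100*, 10110*, 11000*, 11001*, 11011*, 11100*, 11101*, 11110*, 11111*
[col 1] -0001*, -0100*, -1001*, -1011*, -1100*, -1101*, -1110*, -1111*, 0-001*, 0-011*, 0-100*, 0-111*, 00-11*, 000-1*, 01-01*, 01-11*, 010-1*, 011-0*, 011-1*, 0110-*, 0111-*, 1-001*, 1-100*, 1-110*, 10-10, 101-0*, 11-00*, 11-01*, 11-11*, 110-1*, 1100-*, 111-0*, 111-1*, 1110-*, 1111-*
[col 2] --001, --100, -1-01*, -1-11*, -10-1*, -11-0*, -11-1*, -110-*, -111-*, 0--11, 0-0-1, 01--1*, 011--*, 1-1-0, 11--1*, 11-0-, 111--*
[col 3] -1--1, -11--
Prime implicants: --001, --100, -1--1, -11--, 0--11, 0-0-1, 1-1-0, 10-10, 11-0-
PI chart (minterm → PIs covering it):
  1 | --001,0-0-1
  3 | 0--11,0-0-1
  4 | --100  (sole → essential)
  7 | 0--11  (sole → essential)
  9 | --001,-1--1,0-0-1
  11 | -1--1,0--11,0-0-1
  12 | --100,-11--
  13 | -1--1,-11--
  14 | -11--  (sole → essential)
  15 | -1--1,-11--,0--11
  17 | --001  (sole → essential)
  20 | --100,1-1-0
  22 | 1-1-0,10-10
  24 | 11-0-  (sole → essential)
  25 | --001,-1--1,11-0-
  27 | -1--1  (sole → essential)
  28 | --100,-11--,1-1-0,11-0-
  29 | -1--1,-11--,11-0-
  30 | -11--,1-1-0
  31 | -1--1,-11--
Essential prime implicants: --001, --100, -1--1, -11--, 0--11, 11-0-

6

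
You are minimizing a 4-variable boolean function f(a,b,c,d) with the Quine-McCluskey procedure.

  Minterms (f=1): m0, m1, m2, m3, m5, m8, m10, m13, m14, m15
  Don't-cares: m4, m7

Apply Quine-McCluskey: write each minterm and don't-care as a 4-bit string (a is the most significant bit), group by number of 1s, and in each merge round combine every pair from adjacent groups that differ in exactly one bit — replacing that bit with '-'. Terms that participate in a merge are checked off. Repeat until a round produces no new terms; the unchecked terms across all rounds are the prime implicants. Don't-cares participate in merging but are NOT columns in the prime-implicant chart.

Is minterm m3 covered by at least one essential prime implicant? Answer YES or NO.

size-2^0 implicants → 0000(✓)  0001(✓)  0010(✓)  0011(✓)  0100(✓)  0101(✓)  0111(✓)  1000(✓)  1010(✓)  1101(✓)  1110(✓)  1111(✓)
size-2^1 implicants → -000(✓)  -010(✓)  -101(✓)  -111(✓)  0-00(✓)  0-01(✓)  0-11(✓)  00-0(✓)  00-1(✓)  000-(✓)  001-(✓)  01-1(✓)  010-(✓)  1-10  10-0(✓)  11-1(✓)  111-
size-2^2 implicants → -0-0  -1-1  0--1  0-0-  00--
Unchecked terms (primes): -0-0, -1-1, 0--1, 0-0-, 00--, 1-10, 111-
Minterm coverage:
  m0 ⊆ -0-0,0-0-,00--
  m1 ⊆ 0--1,0-0-,00--
  m2 ⊆ -0-0,00--
  m3 ⊆ 0--1,00--
  m5 ⊆ -1-1,0--1,0-0-
  m8 ⊆ -0-0 [E]
  m10 ⊆ -0-0,1-10
  m13 ⊆ -1-1 [E]
  m14 ⊆ 1-10,111-
  m15 ⊆ -1-1,111-
E = {-0-0, -1-1}

NO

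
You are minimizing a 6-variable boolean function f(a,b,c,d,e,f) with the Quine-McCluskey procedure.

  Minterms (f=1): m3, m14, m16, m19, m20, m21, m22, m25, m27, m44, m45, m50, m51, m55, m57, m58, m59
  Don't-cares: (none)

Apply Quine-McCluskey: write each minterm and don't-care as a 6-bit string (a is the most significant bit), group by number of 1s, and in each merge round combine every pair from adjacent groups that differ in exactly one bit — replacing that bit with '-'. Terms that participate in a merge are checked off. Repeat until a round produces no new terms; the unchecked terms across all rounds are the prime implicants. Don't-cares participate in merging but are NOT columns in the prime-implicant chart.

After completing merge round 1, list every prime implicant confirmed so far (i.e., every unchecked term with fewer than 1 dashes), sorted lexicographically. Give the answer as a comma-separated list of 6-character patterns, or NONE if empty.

001110

Round 0: 000011✓ 001110 010000✓ 010011✓ 010100✓ 010101✓ 010110✓ 011001✓ 011011✓ 101100✓ 101101✓ 110010✓ 110011✓ 110111✓ 111001✓ 111010✓ 111011✓
Round 1: -10011✓ -11001✓ -11011✓ 0-0011 01-011✓ 010-00 0101-0 01010- 0110-1✓ 10110- 11-010✓ 11-011✓ 110-11 11001-✓ 1110-1✓ 11101-✓
Round 2: -1-011 -110-1 11-01-
PIs = {-1-011, -110-1, 0-0011, 001110, 010-00, 0101-0, 01010-, 10110-, 11-01-, 110-11}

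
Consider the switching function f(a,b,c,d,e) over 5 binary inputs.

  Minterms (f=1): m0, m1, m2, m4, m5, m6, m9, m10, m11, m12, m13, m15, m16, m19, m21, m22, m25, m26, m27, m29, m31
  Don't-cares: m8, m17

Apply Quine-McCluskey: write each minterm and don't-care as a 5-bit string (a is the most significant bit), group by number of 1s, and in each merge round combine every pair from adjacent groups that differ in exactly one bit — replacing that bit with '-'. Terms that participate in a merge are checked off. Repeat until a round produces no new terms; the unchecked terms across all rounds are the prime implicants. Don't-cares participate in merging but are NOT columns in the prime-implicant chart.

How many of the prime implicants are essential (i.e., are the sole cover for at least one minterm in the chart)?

7

Round 0: 00000✓ 00001✓ 00010✓ 00100✓ 00101✓ 00110✓ 01000✓ 01001✓ 01010✓ 01011✓ 01100✓ 01101✓ 01111✓ 10000✓ 10001✓ 10011✓ 10101✓ 10110✓ 11001✓ 11010✓ 11011✓ 11101✓ 11111✓
Round 1: -0000✓ -0001✓ -0101✓ -0110 -1001✓ -1010✓ -1011✓ -1101✓ -1111✓ 0-000✓ 0-001✓ 0-010✓ 0-100✓ 0-101✓ 00-00✓ 00-01✓ 00-10✓ 000-0✓ 0000-✓ 001-0✓ 0010-✓ 01-00✓ 01-01✓ 01-11✓ 010-0✓ 010-1✓ 0100-✓ 0101-✓ 011-1✓ 0110-✓ 1-001✓ 1-011✓ 1-101✓ 10-01✓ 100-1✓ 1000-✓ 11-01✓ 11-11✓ 110-1✓ 1101-✓ 111-1✓
Round 2: --001✓ --101✓ -0-01✓ -000- -1-01✓ -1-11✓ -10-1✓ -101- -11-1✓ 0--00✓ 0--01✓ 0-0-0 0-00-✓ 0-10-✓ 00--0 00-0-✓ 01--1✓ 01-0-✓ 010-- 1--01✓ 1-0-1 11--1✓
Round 3: ---01 -1--1 0--0-
PIs = {---01, -000-, -0110, -1--1, -101-, 0--0-, 0-0-0, 00--0, 010--, 1-0-1}
Coverage chart:
  m0: -000-,0--0-,0-0-0,00--0
  m1: ---01,-000-,0--0-
  m2: 0-0-0,00--0
  m4: 0--0-,00--0
  m5: ---01,0--0-
  m6: -0110,00--0
  m9: ---01,-1--1,0--0-,010--
  m10: -101-,0-0-0,010--
  m11: -1--1,-101-,010--
  m12: 0--0- ←essential
  m13: ---01,-1--1,0--0-
  m15: -1--1 ←essential
  m16: -000- ←essential
  m19: 1-0-1 ←essential
  m21: ---01 ←essential
  m22: -0110 ←essential
  m25: ---01,-1--1,1-0-1
  m26: -101- ←essential
  m27: -1--1,-101-,1-0-1
  m29: ---01,-1--1
  m31: -1--1 ←essential
Essential: ---01, -000-, -0110, -1--1, -101-, 0--0-, 1-0-1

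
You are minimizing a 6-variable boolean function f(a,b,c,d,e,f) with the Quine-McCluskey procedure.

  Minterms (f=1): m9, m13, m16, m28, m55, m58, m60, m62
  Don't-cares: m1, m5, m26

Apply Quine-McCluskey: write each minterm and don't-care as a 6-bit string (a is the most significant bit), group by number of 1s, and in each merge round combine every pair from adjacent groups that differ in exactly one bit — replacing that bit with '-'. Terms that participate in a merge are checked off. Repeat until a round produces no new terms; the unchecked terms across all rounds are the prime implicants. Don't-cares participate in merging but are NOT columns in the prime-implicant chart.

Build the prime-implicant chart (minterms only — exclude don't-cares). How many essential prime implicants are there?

4

size-2^0 implicants → 000001(✓)  000101(✓)  001001(✓)  001101(✓)  010000  011010(✓)  011100(✓)  110111  111010(✓)  111100(✓)  111110(✓)
size-2^1 implicants → -11010  -11100  00-001(✓)  00-101(✓)  000-01(✓)  001-01(✓)  111-10  1111-0
size-2^2 implicants → 00--01
Unchecked terms (primes): -11010, -11100, 00--01, 010000, 110111, 111-10, 1111-0
Minterm coverage:
  m9 ⊆ 00--01 [E]
  m13 ⊆ 00--01 [E]
  m16 ⊆ 010000 [E]
  m28 ⊆ -11100 [E]
  m55 ⊆ 110111 [E]
  m58 ⊆ -11010,111-10
  m60 ⊆ -11100,1111-0
  m62 ⊆ 111-10,1111-0
E = {-11100, 00--01, 010000, 110111}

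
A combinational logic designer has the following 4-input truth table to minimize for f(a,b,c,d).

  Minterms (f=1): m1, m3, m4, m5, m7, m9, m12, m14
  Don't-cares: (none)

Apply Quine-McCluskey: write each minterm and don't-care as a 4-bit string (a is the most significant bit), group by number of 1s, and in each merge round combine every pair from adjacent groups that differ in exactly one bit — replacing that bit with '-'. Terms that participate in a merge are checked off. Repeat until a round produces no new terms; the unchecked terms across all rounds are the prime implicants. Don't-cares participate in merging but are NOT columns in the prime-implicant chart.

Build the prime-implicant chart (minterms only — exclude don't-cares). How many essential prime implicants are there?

size-2^0 implicants → 0001(✓)  0011(✓)  0100(✓)  0101(✓)  0111(✓)  1001(✓)  1100(✓)  1110(✓)
size-2^1 implicants → -001  -100  0-01(✓)  0-11(✓)  00-1(✓)  01-1(✓)  010-  11-0
size-2^2 implicants → 0--1
Unchecked terms (primes): -001, -100, 0--1, 010-, 11-0
Minterm coverage:
  m1 ⊆ -001,0--1
  m3 ⊆ 0--1 [E]
  m4 ⊆ -100,010-
  m5 ⊆ 0--1,010-
  m7 ⊆ 0--1 [E]
  m9 ⊆ -001 [E]
  m12 ⊆ -100,11-0
  m14 ⊆ 11-0 [E]
E = {-001, 0--1, 11-0}

3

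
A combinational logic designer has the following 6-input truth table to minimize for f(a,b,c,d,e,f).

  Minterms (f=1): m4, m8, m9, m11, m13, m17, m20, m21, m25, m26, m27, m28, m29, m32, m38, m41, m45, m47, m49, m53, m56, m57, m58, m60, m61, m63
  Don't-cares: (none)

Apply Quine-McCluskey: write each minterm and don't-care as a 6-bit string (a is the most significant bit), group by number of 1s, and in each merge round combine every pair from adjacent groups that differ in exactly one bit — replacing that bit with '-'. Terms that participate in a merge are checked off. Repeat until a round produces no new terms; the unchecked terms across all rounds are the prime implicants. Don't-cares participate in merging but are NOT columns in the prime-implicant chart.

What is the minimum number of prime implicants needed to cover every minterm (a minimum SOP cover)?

11

Round 0: 000100✓ 001000✓ 001001✓ 001011✓ 001101✓ 010001✓ 010100✓ 010101✓ 011001✓ 011010✓ 011011✓ 011100✓ 011101✓ 100000 100110 101001✓ 101101✓ 101111✓ 110001✓ 110101✓ 111000✓ 111001✓ 111010✓ 111100✓ 111101✓ 111111✓
Round 1: -01001✓ -01101✓ -10001✓ -10101✓ -11001✓ -11010 -11100✓ -11101✓ 0-0100 0-1001✓ 0-1011✓ 0-1101✓ 001-01✓ 0010-1✓ 00100- 01-001✓ 01-100✓ 01-101✓ 010-01✓ 01010-✓ 011-01✓ 0110-1✓ 01101- 01110-✓ 1-1001✓ 1-1101✓ 1-1111✓ 101-01✓ 1011-1✓ 11-001✓ 11-101✓ 110-01✓ 111-00✓ 111-01✓ 1110-0 11100-✓ 1111-1✓ 11110-✓
Round 2: --1001✓ --1101✓ -01-01✓ -1-001✓ -1-101✓ -10-01✓ -11-01✓ -1110- 0-1-01✓ 0-10-1 01--01✓ 01-10- 1-1-01✓ 1-11-1 11--01✓ 111-0-
Round 3: --1-01 -1--01
PIs = {--1-01, -1--01, -11010, -1110-, 0-0100, 0-10-1, 00100-, 01-10-, 01101-, 1-11-1, 100000, 100110, 111-0-, 1110-0}
Coverage chart:
  m4: 0-0100 ←essential
  m8: 00100- ←essential
  m9: --1-01,0-10-1,00100-
  m11: 0-10-1 ←essential
  m13: --1-01 ←essential
  m17: -1--01 ←essential
  m20: 0-0100,01-10-
  m21: -1--01,01-10-
  m25: --1-01,-1--01,0-10-1
  m26: -11010,01101-
  m27: 0-10-1,01101-
  m28: -1110-,01-10-
  m29: --1-01,-1--01,-1110-,01-10-
  m32: 100000 ←essential
  m38: 100110 ←essential
  m41: --1-01 ←essential
  m45: --1-01,1-11-1
  m47: 1-11-1 ←essential
  m49: -1--01 ←essential
  m53: -1--01 ←essential
  m56: 111-0-,1110-0
  m57: --1-01,-1--01,111-0-
  m58: -11010,1110-0
  m60: -1110-,111-0-
  m61: --1-01,-1--01,-1110-,1-11-1,111-0-
  m63: 1-11-1 ←essential
Essential: --1-01, -1--01, 0-0100, 0-10-1, 00100-, 1-11-1, 100000, 100110
Petrick residual → -11010, -1110-, 111-0-
Min cover (11 terms): ce'f + be'f + bcd'ef' + bcde' + a'c'de'f' + a'cd'f + a'b'cd'e' + acdf + ab'c'd'e'f' + ab'c'def' + abce'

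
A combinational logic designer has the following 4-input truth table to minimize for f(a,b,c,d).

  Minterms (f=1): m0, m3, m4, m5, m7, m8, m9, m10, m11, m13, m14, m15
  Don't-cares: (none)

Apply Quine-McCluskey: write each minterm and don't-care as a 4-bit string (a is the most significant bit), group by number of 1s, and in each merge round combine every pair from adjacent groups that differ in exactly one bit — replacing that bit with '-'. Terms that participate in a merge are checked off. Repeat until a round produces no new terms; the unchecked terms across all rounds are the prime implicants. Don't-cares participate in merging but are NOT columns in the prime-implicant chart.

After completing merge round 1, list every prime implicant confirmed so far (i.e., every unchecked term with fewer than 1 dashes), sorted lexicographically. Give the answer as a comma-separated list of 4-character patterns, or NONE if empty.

NONE

Round 0: 0000✓ 0011✓ 0100✓ 0101✓ 0111✓ 1000✓ 1001✓ 1010✓ 1011✓ 1101✓ 1110✓ 1111✓
Round 1: -000 -011✓ -101✓ -111✓ 0-00 0-11✓ 01-1✓ 010- 1-01✓ 1-10✓ 1-11✓ 10-0✓ 10-1✓ 100-✓ 101-✓ 11-1✓ 111-✓
Round 2: --11 -1-1 1--1 1-1- 10--
PIs = {--11, -000, -1-1, 0-00, 010-, 1--1, 1-1-, 10--}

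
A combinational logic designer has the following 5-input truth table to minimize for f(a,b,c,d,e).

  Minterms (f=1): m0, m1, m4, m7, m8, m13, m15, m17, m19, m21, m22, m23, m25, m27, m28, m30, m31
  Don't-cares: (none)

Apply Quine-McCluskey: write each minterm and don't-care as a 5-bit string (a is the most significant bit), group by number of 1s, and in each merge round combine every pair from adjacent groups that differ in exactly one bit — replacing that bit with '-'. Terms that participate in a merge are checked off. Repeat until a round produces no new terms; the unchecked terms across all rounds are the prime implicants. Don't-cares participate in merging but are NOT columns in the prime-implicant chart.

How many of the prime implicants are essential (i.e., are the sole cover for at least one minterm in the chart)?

size-2^0 implicants → 00000(✓)  00001(✓)  00100(✓)  00111(✓)  01000(✓)  01101(✓)  01111(✓)  10001(✓)  10011(✓)  10101(✓)  10110(✓)  10111(✓)  11001(✓)  11011(✓)  11100(✓)  11110(✓)  11111(✓)
size-2^1 implicants → -0001  -0111(✓)  -1111(✓)  0-000  0-111(✓)  00-00  0000-  011-1  1-001(✓)  1-011(✓)  1-110(✓)  1-111(✓)  10-01(✓)  10-11(✓)  100-1(✓)  101-1(✓)  1011-(✓)  11-11(✓)  110-1(✓)  111-0  1111-(✓)
size-2^2 implicants → --111  1--11  1-0-1  1-11-  10--1
Unchecked terms (primes): --111, -0001, 0-000, 00-00, 0000-, 011-1, 1--11, 1-0-1, 1-11-, 10--1, 111-0
Minterm coverage:
  m0 ⊆ 0-000,00-00,0000-
  m1 ⊆ -0001,0000-
  m4 ⊆ 00-00 [E]
  m7 ⊆ --111 [E]
  m8 ⊆ 0-000 [E]
  m13 ⊆ 011-1 [E]
  m15 ⊆ --111,011-1
  m17 ⊆ -0001,1-0-1,10--1
  m19 ⊆ 1--11,1-0-1,10--1
  m21 ⊆ 10--1 [E]
  m22 ⊆ 1-11- [E]
  m23 ⊆ --111,1--11,1-11-,10--1
  m25 ⊆ 1-0-1 [E]
  m27 ⊆ 1--11,1-0-1
  m28 ⊆ 111-0 [E]
  m30 ⊆ 1-11-,111-0
  m31 ⊆ --111,1--11,1-11-
E = {--111, 0-000, 00-00, 011-1, 1-0-1, 1-11-, 10--1, 111-0}

8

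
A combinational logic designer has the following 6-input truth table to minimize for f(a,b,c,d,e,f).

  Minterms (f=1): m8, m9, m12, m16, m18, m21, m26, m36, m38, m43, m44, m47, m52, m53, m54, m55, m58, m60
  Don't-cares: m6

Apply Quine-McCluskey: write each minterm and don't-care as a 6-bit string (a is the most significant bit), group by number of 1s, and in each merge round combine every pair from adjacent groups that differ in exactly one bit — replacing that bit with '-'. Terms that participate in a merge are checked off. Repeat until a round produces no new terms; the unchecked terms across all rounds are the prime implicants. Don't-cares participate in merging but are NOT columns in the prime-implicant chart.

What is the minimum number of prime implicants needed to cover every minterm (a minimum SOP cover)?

[col 0] 000110*, 001000*, 001001*, 001100*, 010000*, 010010*, 010101*, 011010*, 100100*, 100110*, 101011*, 101100*, 101111*, 110100*, 110101*, 110110*, 110111*, 111010*, 111100*
[col 1] -00110, -01100, -10101, -11010, 001-00, 00100-, 01-010, 0100-0, 1-0100*, 1-0110*, 1-1100*, 10-100*, 1001-0*, 101-11, 11-100*, 1101-0*, 1101-1*, 11010-*, 11011-*
[col 2] 1--100, 1-01-0, 1101--
Prime implicants: -00110, -01100, -10101, -11010, 001-00, 00100-, 01-010, 0100-0, 1--100, 1-01-0, 101-11, 1101--
PI chart (minterm → PIs covering it):
  8 | 001-00,00100-
  9 | 00100-  (sole → essential)
  12 | -01100,001-00
  16 | 0100-0  (sole → essential)
  18 | 01-010,0100-0
  21 | -10101  (sole → essential)
  26 | -11010,01-010
  36 | 1--100,1-01-0
  38 | -00110,1-01-0
  43 | 101-11  (sole → essential)
  44 | -01100,1--100
  47 | 101-11  (sole → essential)
  52 | 1--100,1-01-0,1101--
  53 | -10101,1101--
  54 | 1-01-0,1101--
  55 | 1101--  (sole → essential)
  58 | -11010  (sole → essential)
  60 | 1--100  (sole → essential)
Essential prime implicants: -10101, -11010, 00100-, 0100-0, 1--100, 101-11, 1101--
Petrick residual → -00110, -01100
Minimum SOP uses 9 PIs: b'c'def' + b'cde'f' + bc'de'f + bcd'ef' + a'b'cd'e' + a'bc'd'f' + ade'f' + ab'cef + abc'd

9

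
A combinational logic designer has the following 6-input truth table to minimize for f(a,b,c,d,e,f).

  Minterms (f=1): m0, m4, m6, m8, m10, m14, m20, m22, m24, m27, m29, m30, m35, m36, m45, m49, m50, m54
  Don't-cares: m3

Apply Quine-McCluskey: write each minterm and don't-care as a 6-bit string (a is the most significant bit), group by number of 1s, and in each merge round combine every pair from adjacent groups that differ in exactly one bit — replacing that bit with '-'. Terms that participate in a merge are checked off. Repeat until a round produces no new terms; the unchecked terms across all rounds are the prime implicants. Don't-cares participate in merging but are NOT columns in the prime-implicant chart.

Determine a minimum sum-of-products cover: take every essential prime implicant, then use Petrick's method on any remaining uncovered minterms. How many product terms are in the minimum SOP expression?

12

size-2^0 implicants → 000000(✓)  000011(✓)  000100(✓)  000110(✓)  001000(✓)  001010(✓)  001110(✓)  010100(✓)  010110(✓)  011000(✓)  011011  011101  011110(✓)  100011(✓)  100100(✓)  101101  110001  110010(✓)  110110(✓)
size-2^1 implicants → -00011  -00100  -10110  0-0100(✓)  0-0110(✓)  0-1000  0-1110(✓)  00-000  00-110(✓)  000-00  0001-0(✓)  001-10  0010-0  01-110(✓)  0101-0(✓)  110-10
size-2^2 implicants → 0--110  0-01-0
Unchecked terms (primes): -00011, -00100, -10110, 0--110, 0-01-0, 0-1000, 00-000, 000-00, 001-10, 0010-0, 011011, 011101, 101101, 110-10, 110001
Minterm coverage:
  m0 ⊆ 00-000,000-00
  m4 ⊆ -00100,0-01-0,000-00
  m6 ⊆ 0--110,0-01-0
  m8 ⊆ 0-1000,00-000,0010-0
  m10 ⊆ 001-10,0010-0
  m14 ⊆ 0--110,001-10
  m20 ⊆ 0-01-0 [E]
  m22 ⊆ -10110,0--110,0-01-0
  m24 ⊆ 0-1000 [E]
  m27 ⊆ 011011 [E]
  m29 ⊆ 011101 [E]
  m30 ⊆ 0--110 [E]
  m35 ⊆ -00011 [E]
  m36 ⊆ -00100 [E]
  m45 ⊆ 101101 [E]
  m49 ⊆ 110001 [E]
  m50 ⊆ 110-10 [E]
  m54 ⊆ -10110,110-10
E = {-00011, -00100, 0--110, 0-01-0, 0-1000, 011011, 011101, 101101, 110-10, 110001}
Petrick residual → 00-000, 001-10
Cover = b'c'd'ef + b'c'de'f' + a'def' + a'c'df' + a'cd'e'f' + a'b'd'e'f' + a'b'cef' + a'bcd'ef + a'bcde'f + ab'cde'f + abc'ef' + abc'd'e'f  |cover|=12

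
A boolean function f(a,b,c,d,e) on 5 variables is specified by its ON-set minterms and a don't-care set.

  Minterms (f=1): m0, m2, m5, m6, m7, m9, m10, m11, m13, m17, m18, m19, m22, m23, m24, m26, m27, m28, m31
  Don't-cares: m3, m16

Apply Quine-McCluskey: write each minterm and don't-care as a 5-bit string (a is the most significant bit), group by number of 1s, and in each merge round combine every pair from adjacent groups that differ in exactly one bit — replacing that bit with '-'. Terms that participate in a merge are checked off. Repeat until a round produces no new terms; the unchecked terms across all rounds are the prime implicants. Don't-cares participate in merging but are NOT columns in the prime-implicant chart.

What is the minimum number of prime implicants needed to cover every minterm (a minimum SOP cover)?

[col 0] 00000*, 00010*, 00011*, 00101*, 00110*, 00111*, 01001*, 01010*, 01011*, 01101*, 10000*, 10001*, 10010*, 10011*, 10110*, 10111*, 11000*, 11010*, 11011*, 11100*, 11111*
[col 1] -0000*, -0010*, -0011*, -0110*, -0111*, -1010*, -1011*, 0-010*, 0-011*, 0-101, 00-10*, 00-11*, 000-0*, 0001-*, 001-1, 0011-*, 01-01, 010-1, 0101-*, 1-000*, 1-010*, 1-011*, 1-111*, 10-10*, 10-11*, 100-0*, 100-1*, 1000-*, 1001-*, 1011-*, 11-00, 11-11*, 110-0*, 1101-*
[col 2] --010*, --011*, -0-10*, -0-11*, -00-0, -001-*, -011-*, -101-*, 0-01-*, 00-1-*, 1--11, 1-0-0, 1-01-*, 10-1-*, 100--
[col 3] --01-, -0-1-
Prime implicants: --01-, -0-1-, -00-0, 0-101, 001-1, 01-01, 010-1, 1--11, 1-0-0, 100--, 11-00
PI chart (minterm → PIs covering it):
  0 | -00-0  (sole → essential)
  2 | --01-,-0-1-,-00-0
  5 | 0-101,001-1
  6 | -0-1-  (sole → essential)
  7 | -0-1-,001-1
  9 | 01-01,010-1
  10 | --01-  (sole → essential)
  11 | --01-,010-1
  13 | 0-101,01-01
  17 | 100--  (sole → essential)
  18 | --01-,-0-1-,-00-0,1-0-0,100--
  19 | --01-,-0-1-,1--11,100--
  22 | -0-1-  (sole → essential)
  23 | -0-1-,1--11
  24 | 1-0-0,11-00
  26 | --01-,1-0-0
  27 | --01-,1--11
  28 | 11-00  (sole → essential)
  31 | 1--11  (sole → essential)
Essential prime implicants: --01-, -0-1-, -00-0, 1--11, 100--, 11-00
Petrick residual → 0-101, 01-01
Minimum SOP uses 8 PIs: c'd + b'd + b'c'e' + a'cd'e + a'bd'e + ade + ab'c' + abd'e'

8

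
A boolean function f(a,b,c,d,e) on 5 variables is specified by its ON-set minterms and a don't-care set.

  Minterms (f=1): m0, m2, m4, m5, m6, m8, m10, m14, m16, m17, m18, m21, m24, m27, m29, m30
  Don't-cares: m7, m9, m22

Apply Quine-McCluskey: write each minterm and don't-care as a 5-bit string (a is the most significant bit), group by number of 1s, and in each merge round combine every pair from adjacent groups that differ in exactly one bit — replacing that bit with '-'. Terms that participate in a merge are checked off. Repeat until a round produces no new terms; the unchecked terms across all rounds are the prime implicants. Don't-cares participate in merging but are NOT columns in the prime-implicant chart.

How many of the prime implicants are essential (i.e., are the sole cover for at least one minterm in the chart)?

4

Round 0: 00000✓ 00010✓ 00100✓ 00101✓ 00110✓ 00111✓ 01000✓ 01001✓ 01010✓ 01110✓ 10000✓ 10001✓ 10010✓ 10101✓ 10110✓ 11000✓ 11011 11101✓ 11110✓
Round 1: -0000✓ -0010✓ -0101 -0110✓ -1000✓ -1110✓ 0-000✓ 0-010✓ 0-110✓ 00-00✓ 00-10✓ 000-0✓ 001-0✓ 001-1✓ 0010-✓ 0011-✓ 01-10✓ 010-0✓ 0100- 1-000✓ 1-101 1-110✓ 10-01 10-10✓ 100-0✓ 1000-
Round 2: --000 --110 -0-10 -00-0 0--10 0-0-0 00--0 001--
PIs = {--000, --110, -0-10, -00-0, -0101, 0--10, 0-0-0, 00--0, 001--, 0100-, 1-101, 10-01, 1000-, 11011}
Coverage chart:
  m0: --000,-00-0,0-0-0,00--0
  m2: -0-10,-00-0,0--10,0-0-0,00--0
  m4: 00--0,001--
  m5: -0101,001--
  m6: --110,-0-10,0--10,00--0,001--
  m8: --000,0-0-0,0100-
  m10: 0--10,0-0-0
  m14: --110,0--10
  m16: --000,-00-0,1000-
  m17: 10-01,1000-
  m18: -0-10,-00-0
  m21: -0101,1-101,10-01
  m24: --000 ←essential
  m27: 11011 ←essential
  m29: 1-101 ←essential
  m30: --110 ←essential
Essential: --000, --110, 1-101, 11011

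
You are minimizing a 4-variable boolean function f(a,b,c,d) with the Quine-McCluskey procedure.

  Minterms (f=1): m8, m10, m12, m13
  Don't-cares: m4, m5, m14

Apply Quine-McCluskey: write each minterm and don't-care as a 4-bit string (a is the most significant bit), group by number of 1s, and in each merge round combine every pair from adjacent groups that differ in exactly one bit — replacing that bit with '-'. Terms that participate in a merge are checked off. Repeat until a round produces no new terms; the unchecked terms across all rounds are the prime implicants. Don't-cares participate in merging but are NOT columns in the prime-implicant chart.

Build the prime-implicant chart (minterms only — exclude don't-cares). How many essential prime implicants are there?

size-2^0 implicants → 0100(✓)  0101(✓)  1000(✓)  1010(✓)  1100(✓)  1101(✓)  1110(✓)
size-2^1 implicants → -100(✓)  -101(✓)  010-(✓)  1-00(✓)  1-10(✓)  10-0(✓)  11-0(✓)  110-(✓)
size-2^2 implicants → -10-  1--0
Unchecked terms (primes): -10-, 1--0
Minterm coverage:
  m8 ⊆ 1--0 [E]
  m10 ⊆ 1--0 [E]
  m12 ⊆ -10-,1--0
  m13 ⊆ -10- [E]
E = {-10-, 1--0}

2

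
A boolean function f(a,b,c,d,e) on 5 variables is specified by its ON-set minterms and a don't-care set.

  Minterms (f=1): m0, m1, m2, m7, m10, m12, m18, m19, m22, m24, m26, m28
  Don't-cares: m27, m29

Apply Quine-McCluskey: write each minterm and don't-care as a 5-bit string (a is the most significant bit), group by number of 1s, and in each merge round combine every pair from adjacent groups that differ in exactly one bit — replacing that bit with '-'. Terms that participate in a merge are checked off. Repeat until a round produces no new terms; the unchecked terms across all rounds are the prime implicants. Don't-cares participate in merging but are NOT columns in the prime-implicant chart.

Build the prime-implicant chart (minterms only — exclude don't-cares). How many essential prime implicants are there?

6

size-2^0 implicants → 00000(✓)  00001(✓)  00010(✓)  00111  01010(✓)  01100(✓)  10010(✓)  10011(✓)  10110(✓)  11000(✓)  11010(✓)  11011(✓)  11100(✓)  11101(✓)
size-2^1 implicants → -0010(✓)  -1010(✓)  -1100  0-010(✓)  000-0  0000-  1-010(✓)  1-011(✓)  10-10  1001-(✓)  11-00  110-0  1101-(✓)  1110-
size-2^2 implicants → --010  1-01-
Unchecked terms (primes): --010, -1100, 000-0, 0000-, 00111, 1-01-, 10-10, 11-00, 110-0, 1110-
Minterm coverage:
  m0 ⊆ 000-0,0000-
  m1 ⊆ 0000- [E]
  m2 ⊆ --010,000-0
  m7 ⊆ 00111 [E]
  m10 ⊆ --010 [E]
  m12 ⊆ -1100 [E]
  m18 ⊆ --010,1-01-,10-10
  m19 ⊆ 1-01- [E]
  m22 ⊆ 10-10 [E]
  m24 ⊆ 11-00,110-0
  m26 ⊆ --010,1-01-,110-0
  m28 ⊆ -1100,11-00,1110-
E = {--010, -1100, 0000-, 00111, 1-01-, 10-10}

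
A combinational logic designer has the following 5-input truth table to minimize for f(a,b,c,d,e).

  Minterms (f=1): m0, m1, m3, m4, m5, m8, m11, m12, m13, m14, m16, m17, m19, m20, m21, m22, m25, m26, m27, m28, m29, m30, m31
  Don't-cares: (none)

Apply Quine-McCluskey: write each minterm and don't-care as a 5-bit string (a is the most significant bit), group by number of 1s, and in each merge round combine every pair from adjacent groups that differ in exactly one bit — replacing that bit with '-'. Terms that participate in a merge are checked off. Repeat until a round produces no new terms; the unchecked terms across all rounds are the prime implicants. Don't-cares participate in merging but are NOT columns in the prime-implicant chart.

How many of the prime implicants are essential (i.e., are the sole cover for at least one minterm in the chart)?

7

[col 0] 00000*, 00001*, 00011*, 00100*, 00101*, 01000*, 01011*, 01100*, 01101*, 01110*, 10000*, 10001*, 10011*, 10100*, 10101*, 10110*, 11001*, 11010*, 11011*, 11100*, 11101*, 11110*, 11111*
[col 1] -0000*, -0001*, -0011*, -0100*, -0101*, -1011*, -1100*, -1101*, -1110*, 0-000*, 0-011*, 0-100*, 0-101*, 00-00*, 00-01*, 000-1*, 0000-*, 0010-*, 01-00*, 011-0*, 0110-*, 1-001*, 1-011*, 1-100*, 1-101*, 1-110*, 10-00*, 10-01*, 100-1*, 1000-*, 101-0*, 1010-*, 11-01*, 11-10*, 11-11*, 110-1*, 1101-*, 111-0*, 111-1*, 1110-*, 1111-*
[col 2] --011, --100*, --101*, -0-00*, -0-01*, -00-1, -000-*, -010-*, -11-0, -110-*, 0--00, 0-10-*, 00-0-*, 1--01, 1-0-1, 1-1-0, 1-10-*, 10-0-*, 11--1, 11-1-, 111--
[col 3] --10-, -0-0-
Prime implicants: --011, --10-, -0-0-, -00-1, -11-0, 0--00, 1--01, 1-0-1, 1-1-0, 11--1, 11-1-, 111--
PI chart (minterm → PIs covering it):
  0 | -0-0-,0--00
  1 | -0-0-,-00-1
  3 | --011,-00-1
  4 | --10-,-0-0-,0--00
  5 | --10-,-0-0-
  8 | 0--00  (sole → essential)
  11 | --011  (sole → essential)
  12 | --10-,-11-0,0--00
  13 | --10-  (sole → essential)
  14 | -11-0  (sole → essential)
  16 | -0-0-  (sole → essential)
  17 | -0-0-,-00-1,1--01,1-0-1
  19 | --011,-00-1,1-0-1
  20 | --10-,-0-0-,1-1-0
  21 | --10-,-0-0-,1--01
  22 | 1-1-0  (sole → essential)
  25 | 1--01,1-0-1,11--1
  26 | 11-1-  (sole → essential)
  27 | --011,1-0-1,11--1,11-1-
  28 | --10-,-11-0,1-1-0,111--
  29 | --10-,1--01,11--1,111--
  30 | -11-0,1-1-0,11-1-,111--
  31 | 11--1,11-1-,111--
Essential prime implicants: --011, --10-, -0-0-, -11-0, 0--00, 1-1-0, 11-1-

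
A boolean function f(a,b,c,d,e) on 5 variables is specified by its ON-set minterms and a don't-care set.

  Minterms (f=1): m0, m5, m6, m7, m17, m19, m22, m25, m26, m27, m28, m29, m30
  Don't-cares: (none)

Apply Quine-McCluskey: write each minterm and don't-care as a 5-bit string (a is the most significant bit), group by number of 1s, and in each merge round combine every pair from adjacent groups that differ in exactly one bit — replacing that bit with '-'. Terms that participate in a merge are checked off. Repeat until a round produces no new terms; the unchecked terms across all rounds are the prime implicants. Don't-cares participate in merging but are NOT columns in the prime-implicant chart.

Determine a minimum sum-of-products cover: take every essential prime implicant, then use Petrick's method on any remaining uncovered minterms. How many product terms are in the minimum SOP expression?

size-2^0 implicants → 00000  00101(✓)  00110(✓)  00111(✓)  10001(✓)  10011(✓)  10110(✓)  11001(✓)  11010(✓)  11011(✓)  11100(✓)  11101(✓)  11110(✓)
size-2^1 implicants → -0110  001-1  0011-  1-001(✓)  1-011(✓)  1-110  100-1(✓)  11-01  11-10  110-1(✓)  1101-  111-0  1110-
size-2^2 implicants → 1-0-1
Unchecked terms (primes): -0110, 00000, 001-1, 0011-, 1-0-1, 1-110, 11-01, 11-10, 1101-, 111-0, 1110-
Minterm coverage:
  m0 ⊆ 00000 [E]
  m5 ⊆ 001-1 [E]
  m6 ⊆ -0110,0011-
  m7 ⊆ 001-1,0011-
  m17 ⊆ 1-0-1 [E]
  m19 ⊆ 1-0-1 [E]
  m22 ⊆ -0110,1-110
  m25 ⊆ 1-0-1,11-01
  m26 ⊆ 11-10,1101-
  m27 ⊆ 1-0-1,1101-
  m28 ⊆ 111-0,1110-
  m29 ⊆ 11-01,1110-
  m30 ⊆ 1-110,11-10,111-0
E = {00000, 001-1, 1-0-1}
Petrick residual → -0110, 11-10, 1110-
Cover = b'cde' + a'b'c'd'e' + a'b'ce + ac'e + abde' + abcd'  |cover|=6

6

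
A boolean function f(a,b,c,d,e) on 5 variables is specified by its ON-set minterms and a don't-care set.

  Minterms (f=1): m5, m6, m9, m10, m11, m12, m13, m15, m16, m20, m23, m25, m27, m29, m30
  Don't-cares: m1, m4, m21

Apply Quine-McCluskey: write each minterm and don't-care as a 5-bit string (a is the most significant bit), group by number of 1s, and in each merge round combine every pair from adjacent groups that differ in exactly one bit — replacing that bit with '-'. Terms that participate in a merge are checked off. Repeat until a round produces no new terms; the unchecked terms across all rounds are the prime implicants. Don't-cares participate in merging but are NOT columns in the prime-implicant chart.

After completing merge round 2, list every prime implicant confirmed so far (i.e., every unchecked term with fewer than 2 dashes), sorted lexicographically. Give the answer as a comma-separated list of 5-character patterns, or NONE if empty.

size-2^0 implicants → 00001(✓)  00100(✓)  00101(✓)  00110(✓)  01001(✓)  01010(✓)  01011(✓)  01100(✓)  01101(✓)  01111(✓)  10000(✓)  10100(✓)  10101(✓)  10111(✓)  11001(✓)  11011(✓)  11101(✓)  11110
size-2^1 implicants → -0100(✓)  -0101(✓)  -1001(✓)  -1011(✓)  -1101(✓)  0-001(✓)  0-100(✓)  0-101(✓)  00-01(✓)  001-0  0010-(✓)  01-01(✓)  01-11(✓)  010-1(✓)  0101-  011-1(✓)  0110-(✓)  1-101(✓)  10-00  101-1  1010-(✓)  11-01(✓)  110-1(✓)
size-2^2 implicants → --101  -010-  -1-01  -10-1  0--01  0-10-  01--1
Unchecked terms (primes): --101, -010-, -1-01, -10-1, 0--01, 0-10-, 001-0, 01--1, 0101-, 10-00, 101-1, 11110

001-0, 0101-, 10-00, 101-1, 11110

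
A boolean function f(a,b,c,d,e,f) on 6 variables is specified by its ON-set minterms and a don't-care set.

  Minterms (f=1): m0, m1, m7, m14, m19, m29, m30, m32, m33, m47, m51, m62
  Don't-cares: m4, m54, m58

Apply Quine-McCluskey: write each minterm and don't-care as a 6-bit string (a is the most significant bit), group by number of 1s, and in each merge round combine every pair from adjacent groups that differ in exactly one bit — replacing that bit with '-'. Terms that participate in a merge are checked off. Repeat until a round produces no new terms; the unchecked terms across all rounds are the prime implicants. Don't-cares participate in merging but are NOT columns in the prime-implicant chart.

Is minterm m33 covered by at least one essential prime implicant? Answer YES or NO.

YES

size-2^0 implicants → 000000(✓)  000001(✓)  000100(✓)  000111  001110(✓)  010011(✓)  011101  011110(✓)  100000(✓)  100001(✓)  101111  110011(✓)  110110(✓)  111010(✓)  111110(✓)
size-2^1 implicants → -00000(✓)  -00001(✓)  -10011  -11110  0-1110  000-00  00000-(✓)  10000-(✓)  11-110  111-10
size-2^2 implicants → -0000-
Unchecked terms (primes): -0000-, -10011, -11110, 0-1110, 000-00, 000111, 011101, 101111, 11-110, 111-10
Minterm coverage:
  m0 ⊆ -0000-,000-00
  m1 ⊆ -0000- [E]
  m7 ⊆ 000111 [E]
  m14 ⊆ 0-1110 [E]
  m19 ⊆ -10011 [E]
  m29 ⊆ 011101 [E]
  m30 ⊆ -11110,0-1110
  m32 ⊆ -0000- [E]
  m33 ⊆ -0000- [E]
  m47 ⊆ 101111 [E]
  m51 ⊆ -10011 [E]
  m62 ⊆ -11110,11-110,111-10
E = {-0000-, -10011, 0-1110, 000111, 011101, 101111}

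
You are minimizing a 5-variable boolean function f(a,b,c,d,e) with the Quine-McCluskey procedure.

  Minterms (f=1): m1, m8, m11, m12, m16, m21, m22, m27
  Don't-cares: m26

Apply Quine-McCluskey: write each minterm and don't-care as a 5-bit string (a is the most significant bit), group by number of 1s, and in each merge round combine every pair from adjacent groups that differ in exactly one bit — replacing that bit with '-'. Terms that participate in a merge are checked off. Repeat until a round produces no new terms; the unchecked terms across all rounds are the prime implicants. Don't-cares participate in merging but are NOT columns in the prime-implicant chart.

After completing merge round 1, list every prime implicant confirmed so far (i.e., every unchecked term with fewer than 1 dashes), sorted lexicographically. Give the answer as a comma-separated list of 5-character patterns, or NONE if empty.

00001, 10000, 10101, 10110

Round 0: 00001 01000✓ 01011✓ 01100✓ 10000 10101 10110 11010✓ 11011✓
Round 1: -1011 01-00 1101-
PIs = {-1011, 00001, 01-00, 10000, 10101, 10110, 1101-}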